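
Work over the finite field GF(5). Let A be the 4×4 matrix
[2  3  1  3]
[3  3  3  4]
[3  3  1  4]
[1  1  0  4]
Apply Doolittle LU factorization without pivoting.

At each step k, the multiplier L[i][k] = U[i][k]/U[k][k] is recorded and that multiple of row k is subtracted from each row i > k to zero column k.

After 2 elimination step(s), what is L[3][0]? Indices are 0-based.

L[3][0] = 3

Step 1: pivot at (0,0) is 2.
  row1 ← row1 − (4)·row0  ⇒  L[1][0]=4, U row1=(0, 1, 4, 2)
  row2 ← row2 − (4)·row0  ⇒  L[2][0]=4, U row2=(0, 1, 2, 2)
  row3 ← row3 − (3)·row0  ⇒  L[3][0]=3, U row3=(0, 2, 2, 0)
Step 2: pivot at (1,1) is 1.
  row2 ← row2 − (1)·row1  ⇒  L[2][1]=1, U row2=(0, 0, 3, 0)
  row3 ← row3 − (2)·row1  ⇒  L[3][1]=2, U row3=(0, 0, 4, 1)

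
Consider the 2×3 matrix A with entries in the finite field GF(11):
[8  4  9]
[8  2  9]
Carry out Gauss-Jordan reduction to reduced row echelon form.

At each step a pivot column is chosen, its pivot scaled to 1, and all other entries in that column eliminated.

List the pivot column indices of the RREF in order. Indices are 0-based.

pivot columns: 0, 1

[1] R0 /= 8  ⇒  (1, 6, 8)
     R1 -= 8·R0  ⇒  (0, 9, 0)
[2] R1 /= 9  ⇒  (0, 1, 0)
     R0 -= 6·R1  ⇒  (1, 0, 8)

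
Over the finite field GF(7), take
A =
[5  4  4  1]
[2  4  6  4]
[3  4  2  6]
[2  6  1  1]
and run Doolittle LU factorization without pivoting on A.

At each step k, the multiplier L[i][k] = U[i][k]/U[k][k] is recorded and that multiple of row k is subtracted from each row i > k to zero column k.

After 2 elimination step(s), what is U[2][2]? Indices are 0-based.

U[2][2] = 6

[col 0] pivot 5
  R1 -= 6*R0 → (0, 1, 3, 5)  (L[1][0] := 6)
  R2 -= 2*R0 → (0, 3, 1, 4)  (L[2][0] := 2)
  R3 -= 6*R0 → (0, 3, 5, 2)  (L[3][0] := 6)
[col 1] pivot 1
  R2 -= 3*R1 → (0, 0, 6, 3)  (L[2][1] := 3)
  R3 -= 3*R1 → (0, 0, 3, 1)  (L[3][1] := 3)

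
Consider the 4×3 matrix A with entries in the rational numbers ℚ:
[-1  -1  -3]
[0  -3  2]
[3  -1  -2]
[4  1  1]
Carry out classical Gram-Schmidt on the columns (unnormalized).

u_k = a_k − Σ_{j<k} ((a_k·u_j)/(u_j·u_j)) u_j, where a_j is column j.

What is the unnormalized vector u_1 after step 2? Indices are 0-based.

Step 1: u_0 = a_0 = (-1, 0, 3, 4).
Step 2: u_1 = a_1 − (1/13)·u_0 = (-12/13, -3, -16/13, 9/13).

u_1 = (-12/13, -3, -16/13, 9/13)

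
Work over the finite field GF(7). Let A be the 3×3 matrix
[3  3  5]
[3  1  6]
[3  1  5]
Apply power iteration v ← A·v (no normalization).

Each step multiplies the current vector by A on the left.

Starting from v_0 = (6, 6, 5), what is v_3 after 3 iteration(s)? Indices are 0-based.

v_0 = (6, 6, 5).
v_1 = A·v_0 = (5, 5, 0).
v_2 = A·v_1 = (2, 6, 6).
v_3 = A·v_2 = (5, 6, 0).

v_3 = (5, 6, 0)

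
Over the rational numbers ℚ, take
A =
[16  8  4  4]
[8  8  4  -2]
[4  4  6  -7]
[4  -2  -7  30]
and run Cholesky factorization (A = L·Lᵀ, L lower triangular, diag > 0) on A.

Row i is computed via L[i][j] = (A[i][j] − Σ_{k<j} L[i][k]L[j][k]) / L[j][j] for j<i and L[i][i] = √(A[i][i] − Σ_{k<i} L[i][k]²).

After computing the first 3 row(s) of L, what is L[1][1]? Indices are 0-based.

L[1][1] = 2

Step 1: L[0][0] = √(16) = 4.
  L[1][0] = (8) / L[0][0] = 2.
Step 2: L[1][1] = √(4) = 2.
  L[2][0] = (4) / L[0][0] = 1.
  L[2][1] = (2) / L[1][1] = 1.
Step 3: L[2][2] = √(4) = 2.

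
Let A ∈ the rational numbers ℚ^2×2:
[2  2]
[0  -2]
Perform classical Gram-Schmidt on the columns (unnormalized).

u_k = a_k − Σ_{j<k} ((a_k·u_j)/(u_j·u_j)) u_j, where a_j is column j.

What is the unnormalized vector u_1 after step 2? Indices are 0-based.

Step 1: u_0 = a_0 = (2, 0).
Step 2: u_1 = a_1 − (1)·u_0 = (0, -2).

u_1 = (0, -2)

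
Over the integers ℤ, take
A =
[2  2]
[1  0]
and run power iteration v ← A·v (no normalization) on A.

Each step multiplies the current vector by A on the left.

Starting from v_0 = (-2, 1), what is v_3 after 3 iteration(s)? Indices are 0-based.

v_0 = (-2, 1).
v_1 = A·v_0 = (-2, -2).
v_2 = A·v_1 = (-8, -2).
v_3 = A·v_2 = (-20, -8).

v_3 = (-20, -8)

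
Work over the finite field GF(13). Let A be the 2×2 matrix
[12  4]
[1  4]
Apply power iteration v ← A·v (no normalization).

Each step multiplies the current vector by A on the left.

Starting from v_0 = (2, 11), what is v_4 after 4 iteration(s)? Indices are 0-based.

v_4 = (3, 6)

v_0 = (2, 11).
v_1 = A·v_0 = (3, 7).
v_2 = A·v_1 = (12, 5).
v_3 = A·v_2 = (8, 6).
v_4 = A·v_3 = (3, 6).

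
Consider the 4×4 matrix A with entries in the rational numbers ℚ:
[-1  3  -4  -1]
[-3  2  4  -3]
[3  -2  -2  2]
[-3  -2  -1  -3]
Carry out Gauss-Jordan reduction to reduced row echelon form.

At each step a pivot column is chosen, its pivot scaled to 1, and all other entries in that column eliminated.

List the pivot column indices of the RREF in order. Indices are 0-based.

pivot(0,0)=-1: scale R0 → (1, -3, 4, 1)
  clear (1,0): R1 −= (-3)R0 → (0, -7, 16, 0)
  clear (2,0): R2 −= (3)R0 → (0, 7, -14, -1)
  clear (3,0): R3 −= (-3)R0 → (0, -11, 11, 0)
pivot(1,1)=-7: scale R1 → (0, 1, -16/7, 0)
  clear (0,1): R0 −= (-3)R1 → (1, 0, -20/7, 1)
  clear (2,1): R2 −= (7)R1 → (0, 0, 2, -1)
  clear (3,1): R3 −= (-11)R1 → (0, 0, -99/7, 0)
pivot(2,2)=2: scale R2 → (0, 0, 1, -1/2)
  clear (0,2): R0 −= (-20/7)R2 → (1, 0, 0, -3/7)
  clear (1,2): R1 −= (-16/7)R2 → (0, 1, 0, -8/7)
  clear (3,2): R3 −= (-99/7)R2 → (0, 0, 0, -99/14)
pivot(3,3)=-99/14: scale R3 → (0, 0, 0, 1)
  clear (0,3): R0 −= (-3/7)R3 → (1, 0, 0, 0)
  clear (1,3): R1 −= (-8/7)R3 → (0, 1, 0, 0)
  clear (2,3): R2 −= (-1/2)R3 → (0, 0, 1, 0)

pivot columns: 0, 1, 2, 3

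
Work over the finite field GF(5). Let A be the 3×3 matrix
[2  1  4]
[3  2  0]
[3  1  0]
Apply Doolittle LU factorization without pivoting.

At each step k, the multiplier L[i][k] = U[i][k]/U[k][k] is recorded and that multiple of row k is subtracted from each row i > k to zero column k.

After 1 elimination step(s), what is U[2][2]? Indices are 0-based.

U[2][2] = 4

k=0: U[0][0]=2
  eliminate (1,0): mult=4, new row 1: (0, 3, 4); set L[1][0]=4
  eliminate (2,0): mult=4, new row 2: (0, 2, 4); set L[2][0]=4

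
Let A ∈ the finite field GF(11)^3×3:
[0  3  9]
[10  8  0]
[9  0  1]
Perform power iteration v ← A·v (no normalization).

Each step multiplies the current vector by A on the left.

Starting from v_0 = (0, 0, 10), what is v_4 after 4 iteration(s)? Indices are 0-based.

v_0 = (0, 0, 10).
v_1 = A·v_0 = (2, 0, 10).
v_2 = A·v_1 = (2, 9, 6).
v_3 = A·v_2 = (4, 4, 2).
v_4 = A·v_3 = (8, 6, 5).

v_4 = (8, 6, 5)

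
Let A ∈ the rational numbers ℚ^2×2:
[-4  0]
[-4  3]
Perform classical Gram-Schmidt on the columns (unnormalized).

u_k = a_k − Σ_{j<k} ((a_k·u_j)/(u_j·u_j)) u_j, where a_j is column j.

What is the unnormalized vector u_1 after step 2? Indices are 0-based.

Step 1: u_0 = a_0 = (-4, -4).
Step 2: u_1 = a_1 − (-3/8)·u_0 = (-3/2, 3/2).

u_1 = (-3/2, 3/2)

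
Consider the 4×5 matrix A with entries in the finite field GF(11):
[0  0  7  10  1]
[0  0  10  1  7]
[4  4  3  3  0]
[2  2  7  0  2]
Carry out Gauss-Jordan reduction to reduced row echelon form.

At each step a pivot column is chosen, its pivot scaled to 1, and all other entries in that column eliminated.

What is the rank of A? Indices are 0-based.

rank = 4

pivot(0,0): swap R0↔R2
pivot(0,0)=4: scale R0 → (1, 1, 9, 9, 0)
  clear (3,0): R3 −= (2)R0 → (0, 0, 0, 4, 2)
col 1: no nonzero at/below row 1; advance.
pivot(1,2)=10: scale R1 → (0, 0, 1, 10, 4)
  clear (0,2): R0 −= (9)R1 → (1, 1, 0, 7, 8)
  clear (2,2): R2 −= (7)R1 → (0, 0, 0, 6, 6)
pivot(2,3)=6: scale R2 → (0, 0, 0, 1, 1)
  clear (0,3): R0 −= (7)R2 → (1, 1, 0, 0, 1)
  clear (1,3): R1 −= (10)R2 → (0, 0, 1, 0, 5)
  clear (3,3): R3 −= (4)R2 → (0, 0, 0, 0, 9)
pivot(3,4)=9: scale R3 → (0, 0, 0, 0, 1)
  clear (0,4): R0 −= (1)R3 → (1, 1, 0, 0, 0)
  clear (1,4): R1 −= (5)R3 → (0, 0, 1, 0, 0)
  clear (2,4): R2 −= (1)R3 → (0, 0, 0, 1, 0)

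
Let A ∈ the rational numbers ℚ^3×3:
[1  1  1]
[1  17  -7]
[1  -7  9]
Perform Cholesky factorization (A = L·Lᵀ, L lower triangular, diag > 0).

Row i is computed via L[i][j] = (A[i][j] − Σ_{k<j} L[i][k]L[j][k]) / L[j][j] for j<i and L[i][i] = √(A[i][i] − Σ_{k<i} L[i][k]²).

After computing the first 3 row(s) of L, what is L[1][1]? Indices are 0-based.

L[1][1] = 4

Step 1: L[0][0] = √(1) = 1.
  L[1][0] = (1) / L[0][0] = 1.
Step 2: L[1][1] = √(16) = 4.
  L[2][0] = (1) / L[0][0] = 1.
  L[2][1] = (-8) / L[1][1] = -2.
Step 3: L[2][2] = √(4) = 2.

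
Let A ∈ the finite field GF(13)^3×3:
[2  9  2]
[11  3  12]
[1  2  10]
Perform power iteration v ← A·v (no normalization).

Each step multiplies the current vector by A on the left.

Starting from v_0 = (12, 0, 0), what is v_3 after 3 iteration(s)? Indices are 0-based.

v_3 = (3, 4, 6)

v_0 = (12, 0, 0).
v_1 = A·v_0 = (11, 2, 12).
v_2 = A·v_1 = (12, 11, 5).
v_3 = A·v_2 = (3, 4, 6).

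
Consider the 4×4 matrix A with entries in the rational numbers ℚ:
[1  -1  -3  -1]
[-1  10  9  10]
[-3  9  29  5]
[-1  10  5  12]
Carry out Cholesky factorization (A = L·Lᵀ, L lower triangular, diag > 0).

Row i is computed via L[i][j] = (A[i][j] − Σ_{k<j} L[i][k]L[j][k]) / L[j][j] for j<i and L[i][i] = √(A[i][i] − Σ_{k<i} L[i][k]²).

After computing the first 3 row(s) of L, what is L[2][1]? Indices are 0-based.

Step 1: L[0][0] = √(1) = 1.
  L[1][0] = (-1) / L[0][0] = -1.
Step 2: L[1][1] = √(9) = 3.
  L[2][0] = (-3) / L[0][0] = -3.
  L[2][1] = (6) / L[1][1] = 2.
Step 3: L[2][2] = √(16) = 4.

L[2][1] = 2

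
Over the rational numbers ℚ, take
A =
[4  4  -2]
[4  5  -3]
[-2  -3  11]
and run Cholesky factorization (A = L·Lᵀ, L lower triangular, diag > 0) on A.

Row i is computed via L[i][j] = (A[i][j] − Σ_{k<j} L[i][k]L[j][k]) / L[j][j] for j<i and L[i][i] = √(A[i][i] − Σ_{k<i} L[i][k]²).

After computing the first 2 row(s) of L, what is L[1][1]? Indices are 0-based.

L[1][1] = 1

Step 1: L[0][0] = √(4) = 2.
  L[1][0] = (4) / L[0][0] = 2.
Step 2: L[1][1] = √(1) = 1.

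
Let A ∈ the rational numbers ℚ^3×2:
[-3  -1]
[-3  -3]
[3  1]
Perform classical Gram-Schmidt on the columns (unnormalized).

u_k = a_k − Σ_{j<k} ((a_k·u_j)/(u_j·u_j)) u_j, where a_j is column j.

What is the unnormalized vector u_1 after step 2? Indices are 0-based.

Step 1: u_0 = a_0 = (-3, -3, 3).
Step 2: u_1 = a_1 − (5/9)·u_0 = (2/3, -4/3, -2/3).

u_1 = (2/3, -4/3, -2/3)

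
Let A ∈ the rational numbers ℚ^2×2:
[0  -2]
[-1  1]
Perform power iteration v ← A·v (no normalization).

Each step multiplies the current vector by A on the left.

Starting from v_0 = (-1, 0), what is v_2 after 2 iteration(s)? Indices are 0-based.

v_0 = (-1, 0).
v_1 = A·v_0 = (0, 1).
v_2 = A·v_1 = (-2, 1).

v_2 = (-2, 1)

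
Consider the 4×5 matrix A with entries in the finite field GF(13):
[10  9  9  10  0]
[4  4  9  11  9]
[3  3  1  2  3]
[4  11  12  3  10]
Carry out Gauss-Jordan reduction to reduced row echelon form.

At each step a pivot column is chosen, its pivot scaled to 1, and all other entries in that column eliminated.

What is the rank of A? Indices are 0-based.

rank = 4

pivot(0,0)=10: scale R0 → (1, 10, 10, 1, 0)
  clear (1,0): R1 −= (4)R0 → (0, 3, 8, 7, 9)
  clear (2,0): R2 −= (3)R0 → (0, 12, 10, 12, 3)
  clear (3,0): R3 −= (4)R0 → (0, 10, 11, 12, 10)
pivot(1,1)=3: scale R1 → (0, 1, 7, 11, 3)
  clear (0,1): R0 −= (10)R1 → (1, 0, 5, 8, 9)
  clear (2,1): R2 −= (12)R1 → (0, 0, 4, 10, 6)
  clear (3,1): R3 −= (10)R1 → (0, 0, 6, 6, 6)
pivot(2,2)=4: scale R2 → (0, 0, 1, 9, 8)
  clear (0,2): R0 −= (5)R2 → (1, 0, 0, 2, 8)
  clear (1,2): R1 −= (7)R2 → (0, 1, 0, 0, 12)
  clear (3,2): R3 −= (6)R2 → (0, 0, 0, 4, 10)
pivot(3,3)=4: scale R3 → (0, 0, 0, 1, 9)
  clear (0,3): R0 −= (2)R3 → (1, 0, 0, 0, 3)
  clear (2,3): R2 −= (9)R3 → (0, 0, 1, 0, 5)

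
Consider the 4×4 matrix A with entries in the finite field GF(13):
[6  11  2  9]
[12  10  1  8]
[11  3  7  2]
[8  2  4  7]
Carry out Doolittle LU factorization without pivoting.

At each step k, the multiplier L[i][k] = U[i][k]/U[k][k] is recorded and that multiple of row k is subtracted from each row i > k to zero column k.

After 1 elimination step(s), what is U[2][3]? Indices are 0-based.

U[2][3] = 5

[col 0] pivot 6
  R1 -= 2*R0 → (0, 1, 10, 3)  (L[1][0] := 2)
  R2 -= 4*R0 → (0, 11, 12, 5)  (L[2][0] := 4)
  R3 -= 10*R0 → (0, 9, 10, 8)  (L[3][0] := 10)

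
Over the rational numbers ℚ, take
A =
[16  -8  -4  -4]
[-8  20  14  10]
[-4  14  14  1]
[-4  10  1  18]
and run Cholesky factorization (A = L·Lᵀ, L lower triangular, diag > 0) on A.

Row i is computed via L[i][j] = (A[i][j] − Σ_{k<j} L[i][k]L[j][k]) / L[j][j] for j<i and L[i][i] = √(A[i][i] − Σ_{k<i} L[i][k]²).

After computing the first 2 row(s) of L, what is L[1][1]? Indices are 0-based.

Step 1: L[0][0] = √(16) = 4.
  L[1][0] = (-8) / L[0][0] = -2.
Step 2: L[1][1] = √(16) = 4.

L[1][1] = 4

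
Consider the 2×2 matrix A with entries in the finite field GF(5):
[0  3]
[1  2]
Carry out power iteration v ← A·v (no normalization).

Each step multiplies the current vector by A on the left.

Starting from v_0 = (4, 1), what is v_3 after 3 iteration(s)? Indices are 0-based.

v_3 = (0, 3)

v_0 = (4, 1).
v_1 = A·v_0 = (3, 1).
v_2 = A·v_1 = (3, 0).
v_3 = A·v_2 = (0, 3).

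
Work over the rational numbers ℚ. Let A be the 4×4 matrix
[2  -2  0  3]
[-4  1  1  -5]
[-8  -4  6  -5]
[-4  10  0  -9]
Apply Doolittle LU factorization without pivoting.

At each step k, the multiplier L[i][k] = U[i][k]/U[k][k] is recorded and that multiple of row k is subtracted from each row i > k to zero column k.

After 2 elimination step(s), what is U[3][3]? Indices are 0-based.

U[3][3] = -1

[col 0] pivot 2
  R1 -= -2*R0 → (0, -3, 1, 1)  (L[1][0] := -2)
  R2 -= -4*R0 → (0, -12, 6, 7)  (L[2][0] := -4)
  R3 -= -2*R0 → (0, 6, 0, -3)  (L[3][0] := -2)
[col 1] pivot -3
  R2 -= 4*R1 → (0, 0, 2, 3)  (L[2][1] := 4)
  R3 -= -2*R1 → (0, 0, 2, -1)  (L[3][1] := -2)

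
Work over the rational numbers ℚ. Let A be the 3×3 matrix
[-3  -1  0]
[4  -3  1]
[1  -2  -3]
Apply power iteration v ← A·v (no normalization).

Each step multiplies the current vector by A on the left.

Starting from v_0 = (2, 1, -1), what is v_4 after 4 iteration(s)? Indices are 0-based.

v_4 = (-113, -358, -813)

v_0 = (2, 1, -1).
v_1 = A·v_0 = (-7, 4, 3).
v_2 = A·v_1 = (17, -37, -24).
v_3 = A·v_2 = (-14, 155, 163).
v_4 = A·v_3 = (-113, -358, -813).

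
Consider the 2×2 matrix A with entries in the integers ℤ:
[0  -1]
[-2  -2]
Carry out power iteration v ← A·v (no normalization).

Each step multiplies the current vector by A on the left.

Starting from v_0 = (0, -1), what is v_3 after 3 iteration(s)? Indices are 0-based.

v_0 = (0, -1).
v_1 = A·v_0 = (1, 2).
v_2 = A·v_1 = (-2, -6).
v_3 = A·v_2 = (6, 16).

v_3 = (6, 16)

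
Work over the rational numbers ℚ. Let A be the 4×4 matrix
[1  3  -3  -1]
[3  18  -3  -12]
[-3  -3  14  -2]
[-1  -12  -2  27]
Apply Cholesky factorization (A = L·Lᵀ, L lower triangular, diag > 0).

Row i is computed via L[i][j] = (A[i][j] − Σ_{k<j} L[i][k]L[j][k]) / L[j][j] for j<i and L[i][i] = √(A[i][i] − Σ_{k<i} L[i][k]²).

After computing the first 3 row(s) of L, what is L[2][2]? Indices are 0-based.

Step 1: L[0][0] = √(1) = 1.
  L[1][0] = (3) / L[0][0] = 3.
Step 2: L[1][1] = √(9) = 3.
  L[2][0] = (-3) / L[0][0] = -3.
  L[2][1] = (6) / L[1][1] = 2.
Step 3: L[2][2] = √(1) = 1.

L[2][2] = 1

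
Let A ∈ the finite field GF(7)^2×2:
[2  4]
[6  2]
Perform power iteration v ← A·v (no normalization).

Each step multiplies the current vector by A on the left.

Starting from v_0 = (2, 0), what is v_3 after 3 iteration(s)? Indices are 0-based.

v_3 = (3, 5)

v_0 = (2, 0).
v_1 = A·v_0 = (4, 5).
v_2 = A·v_1 = (0, 6).
v_3 = A·v_2 = (3, 5).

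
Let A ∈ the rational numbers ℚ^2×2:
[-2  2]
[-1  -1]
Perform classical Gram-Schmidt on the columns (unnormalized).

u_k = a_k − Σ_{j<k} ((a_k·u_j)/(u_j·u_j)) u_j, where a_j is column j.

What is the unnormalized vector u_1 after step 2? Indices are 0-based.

Step 1: u_0 = a_0 = (-2, -1).
Step 2: u_1 = a_1 − (-3/5)·u_0 = (4/5, -8/5).

u_1 = (4/5, -8/5)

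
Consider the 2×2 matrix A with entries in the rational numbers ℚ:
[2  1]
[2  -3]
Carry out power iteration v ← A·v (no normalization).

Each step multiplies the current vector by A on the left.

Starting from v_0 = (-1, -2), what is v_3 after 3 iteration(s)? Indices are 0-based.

v_0 = (-1, -2).
v_1 = A·v_0 = (-4, 4).
v_2 = A·v_1 = (-4, -20).
v_3 = A·v_2 = (-28, 52).

v_3 = (-28, 52)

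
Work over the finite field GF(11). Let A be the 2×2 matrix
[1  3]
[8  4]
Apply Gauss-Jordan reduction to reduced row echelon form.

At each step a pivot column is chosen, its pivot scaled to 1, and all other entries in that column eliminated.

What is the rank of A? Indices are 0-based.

rank = 2

step 1: normalize row 0 (÷1) = (1, 3)
  row 1: subtract 8×row0 = (0, 2)
step 2: normalize row 1 (÷2) = (0, 1)
  row 0: subtract 3×row1 = (1, 0)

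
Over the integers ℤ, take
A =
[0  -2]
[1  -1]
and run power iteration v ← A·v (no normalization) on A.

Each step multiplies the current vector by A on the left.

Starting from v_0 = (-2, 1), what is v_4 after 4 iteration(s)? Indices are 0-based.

v_4 = (-10, -7)

v_0 = (-2, 1).
v_1 = A·v_0 = (-2, -3).
v_2 = A·v_1 = (6, 1).
v_3 = A·v_2 = (-2, 5).
v_4 = A·v_3 = (-10, -7).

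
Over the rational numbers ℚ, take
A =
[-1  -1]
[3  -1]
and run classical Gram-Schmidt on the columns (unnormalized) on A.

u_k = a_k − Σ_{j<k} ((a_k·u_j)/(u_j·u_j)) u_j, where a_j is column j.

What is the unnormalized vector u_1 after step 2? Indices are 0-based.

Step 1: u_0 = a_0 = (-1, 3).
Step 2: u_1 = a_1 − (-1/5)·u_0 = (-6/5, -2/5).

u_1 = (-6/5, -2/5)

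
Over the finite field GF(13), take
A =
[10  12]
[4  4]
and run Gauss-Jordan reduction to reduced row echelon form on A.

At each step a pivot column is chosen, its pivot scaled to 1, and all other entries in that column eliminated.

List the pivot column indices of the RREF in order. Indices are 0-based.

pivot(0,0)=10: scale R0 → (1, 9)
  clear (1,0): R1 −= (4)R0 → (0, 7)
pivot(1,1)=7: scale R1 → (0, 1)
  clear (0,1): R0 −= (9)R1 → (1, 0)

pivot columns: 0, 1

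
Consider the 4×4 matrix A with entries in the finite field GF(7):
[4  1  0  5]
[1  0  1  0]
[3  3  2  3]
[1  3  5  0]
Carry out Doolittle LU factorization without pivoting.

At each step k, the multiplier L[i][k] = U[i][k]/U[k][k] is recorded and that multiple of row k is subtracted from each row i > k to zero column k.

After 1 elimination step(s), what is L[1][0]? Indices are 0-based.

k=0: U[0][0]=4
  eliminate (1,0): mult=2, new row 1: (0, 5, 1, 4); set L[1][0]=2
  eliminate (2,0): mult=6, new row 2: (0, 4, 2, 1); set L[2][0]=6
  eliminate (3,0): mult=2, new row 3: (0, 1, 5, 4); set L[3][0]=2

L[1][0] = 2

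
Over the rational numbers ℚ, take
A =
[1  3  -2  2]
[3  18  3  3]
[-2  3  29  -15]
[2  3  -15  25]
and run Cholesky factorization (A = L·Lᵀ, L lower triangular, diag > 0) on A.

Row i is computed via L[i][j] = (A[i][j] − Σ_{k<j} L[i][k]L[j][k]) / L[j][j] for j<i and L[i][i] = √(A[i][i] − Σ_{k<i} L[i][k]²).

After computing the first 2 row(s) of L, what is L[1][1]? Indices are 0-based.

Step 1: L[0][0] = √(1) = 1.
  L[1][0] = (3) / L[0][0] = 3.
Step 2: L[1][1] = √(9) = 3.

L[1][1] = 3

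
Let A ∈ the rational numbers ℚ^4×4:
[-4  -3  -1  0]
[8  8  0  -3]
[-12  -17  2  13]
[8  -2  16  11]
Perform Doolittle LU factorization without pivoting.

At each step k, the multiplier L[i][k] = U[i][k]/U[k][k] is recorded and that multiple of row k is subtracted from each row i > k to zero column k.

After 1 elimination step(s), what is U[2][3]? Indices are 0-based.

U[2][3] = 13

[col 0] pivot -4
  R1 -= -2*R0 → (0, 2, -2, -3)  (L[1][0] := -2)
  R2 -= 3*R0 → (0, -8, 5, 13)  (L[2][0] := 3)
  R3 -= -2*R0 → (0, -8, 14, 11)  (L[3][0] := -2)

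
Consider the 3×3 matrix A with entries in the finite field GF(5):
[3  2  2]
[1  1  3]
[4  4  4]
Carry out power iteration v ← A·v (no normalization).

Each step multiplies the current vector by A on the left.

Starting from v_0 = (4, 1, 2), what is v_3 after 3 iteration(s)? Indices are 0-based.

v_0 = (4, 1, 2).
v_1 = A·v_0 = (3, 1, 3).
v_2 = A·v_1 = (2, 3, 3).
v_3 = A·v_2 = (3, 4, 2).

v_3 = (3, 4, 2)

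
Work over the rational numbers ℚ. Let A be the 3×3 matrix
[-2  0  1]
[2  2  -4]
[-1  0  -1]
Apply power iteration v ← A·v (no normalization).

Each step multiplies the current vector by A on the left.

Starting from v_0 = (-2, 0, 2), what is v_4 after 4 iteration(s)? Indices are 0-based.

v_4 = (-18, -84, -36)

v_0 = (-2, 0, 2).
v_1 = A·v_0 = (6, -12, 0).
v_2 = A·v_1 = (-12, -12, -6).
v_3 = A·v_2 = (18, -24, 18).
v_4 = A·v_3 = (-18, -84, -36).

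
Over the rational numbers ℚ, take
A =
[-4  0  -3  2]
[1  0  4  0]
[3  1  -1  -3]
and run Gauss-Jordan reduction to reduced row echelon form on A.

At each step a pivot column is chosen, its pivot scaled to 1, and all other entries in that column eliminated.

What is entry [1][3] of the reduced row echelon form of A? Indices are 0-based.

M[1][3] = -1

[1] R0 /= -4  ⇒  (1, 0, 3/4, -1/2)
     R1 -= 1·R0  ⇒  (0, 0, 13/4, 1/2)
     R2 -= 3·R0  ⇒  (0, 1, -13/4, -3/2)
[2] R1 <-> R2
[2] R1 /= 1  ⇒  (0, 1, -13/4, -3/2)
[3] R2 /= 13/4  ⇒  (0, 0, 1, 2/13)
     R0 -= 3/4·R2  ⇒  (1, 0, 0, -8/13)
     R1 -= -13/4·R2  ⇒  (0, 1, 0, -1)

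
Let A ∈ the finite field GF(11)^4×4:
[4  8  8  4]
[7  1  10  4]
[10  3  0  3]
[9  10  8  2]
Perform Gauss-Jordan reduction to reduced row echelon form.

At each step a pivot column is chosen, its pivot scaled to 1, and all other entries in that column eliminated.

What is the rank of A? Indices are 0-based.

rank = 4

pivot(0,0)=4: scale R0 → (1, 2, 2, 1)
  clear (1,0): R1 −= (7)R0 → (0, 9, 7, 8)
  clear (2,0): R2 −= (10)R0 → (0, 5, 2, 4)
  clear (3,0): R3 −= (9)R0 → (0, 3, 1, 4)
pivot(1,1)=9: scale R1 → (0, 1, 2, 7)
  clear (0,1): R0 −= (2)R1 → (1, 0, 9, 9)
  clear (2,1): R2 −= (5)R1 → (0, 0, 3, 2)
  clear (3,1): R3 −= (3)R1 → (0, 0, 6, 5)
pivot(2,2)=3: scale R2 → (0, 0, 1, 8)
  clear (0,2): R0 −= (9)R2 → (1, 0, 0, 3)
  clear (1,2): R1 −= (2)R2 → (0, 1, 0, 2)
  clear (3,2): R3 −= (6)R2 → (0, 0, 0, 1)
pivot(3,3)=1: scale R3 → (0, 0, 0, 1)
  clear (0,3): R0 −= (3)R3 → (1, 0, 0, 0)
  clear (1,3): R1 −= (2)R3 → (0, 1, 0, 0)
  clear (2,3): R2 −= (8)R3 → (0, 0, 1, 0)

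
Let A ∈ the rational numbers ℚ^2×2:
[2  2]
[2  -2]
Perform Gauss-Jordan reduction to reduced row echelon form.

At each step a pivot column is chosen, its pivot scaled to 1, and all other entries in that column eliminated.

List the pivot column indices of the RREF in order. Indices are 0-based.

[1] R0 /= 2  ⇒  (1, 1)
     R1 -= 2·R0  ⇒  (0, -4)
[2] R1 /= -4  ⇒  (0, 1)
     R0 -= 1·R1  ⇒  (1, 0)

pivot columns: 0, 1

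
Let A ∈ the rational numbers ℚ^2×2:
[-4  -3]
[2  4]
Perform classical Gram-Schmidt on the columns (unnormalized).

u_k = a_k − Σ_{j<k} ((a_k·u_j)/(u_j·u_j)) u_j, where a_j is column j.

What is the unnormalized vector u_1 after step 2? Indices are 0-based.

u_1 = (1, 2)

Step 1: u_0 = a_0 = (-4, 2).
Step 2: u_1 = a_1 − (1)·u_0 = (1, 2).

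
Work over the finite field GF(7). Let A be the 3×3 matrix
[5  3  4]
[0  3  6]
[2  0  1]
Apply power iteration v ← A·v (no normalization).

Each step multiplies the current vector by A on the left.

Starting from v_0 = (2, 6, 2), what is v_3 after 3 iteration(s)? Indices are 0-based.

v_0 = (2, 6, 2).
v_1 = A·v_0 = (1, 2, 6).
v_2 = A·v_1 = (0, 0, 1).
v_3 = A·v_2 = (4, 6, 1).

v_3 = (4, 6, 1)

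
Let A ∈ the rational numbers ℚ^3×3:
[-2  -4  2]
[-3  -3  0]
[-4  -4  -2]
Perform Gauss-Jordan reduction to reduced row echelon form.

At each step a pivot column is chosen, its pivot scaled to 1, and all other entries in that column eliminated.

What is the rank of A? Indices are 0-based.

rank = 3

[1] R0 /= -2  ⇒  (1, 2, -1)
     R1 -= -3·R0  ⇒  (0, 3, -3)
     R2 -= -4·R0  ⇒  (0, 4, -6)
[2] R1 /= 3  ⇒  (0, 1, -1)
     R0 -= 2·R1  ⇒  (1, 0, 1)
     R2 -= 4·R1  ⇒  (0, 0, -2)
[3] R2 /= -2  ⇒  (0, 0, 1)
     R0 -= 1·R2  ⇒  (1, 0, 0)
     R1 -= -1·R2  ⇒  (0, 1, 0)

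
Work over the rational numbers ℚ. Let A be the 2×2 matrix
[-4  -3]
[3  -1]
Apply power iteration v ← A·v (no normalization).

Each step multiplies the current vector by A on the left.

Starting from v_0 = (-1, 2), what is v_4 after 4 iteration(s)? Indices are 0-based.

v_0 = (-1, 2).
v_1 = A·v_0 = (-2, -5).
v_2 = A·v_1 = (23, -1).
v_3 = A·v_2 = (-89, 70).
v_4 = A·v_3 = (146, -337).

v_4 = (146, -337)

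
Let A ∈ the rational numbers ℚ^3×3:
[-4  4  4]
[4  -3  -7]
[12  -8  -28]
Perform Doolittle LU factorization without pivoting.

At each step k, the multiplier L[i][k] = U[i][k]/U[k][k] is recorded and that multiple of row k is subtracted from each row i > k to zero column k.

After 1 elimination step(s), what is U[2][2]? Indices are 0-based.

U[2][2] = -16

k=0: U[0][0]=-4
  eliminate (1,0): mult=-1, new row 1: (0, 1, -3); set L[1][0]=-1
  eliminate (2,0): mult=-3, new row 2: (0, 4, -16); set L[2][0]=-3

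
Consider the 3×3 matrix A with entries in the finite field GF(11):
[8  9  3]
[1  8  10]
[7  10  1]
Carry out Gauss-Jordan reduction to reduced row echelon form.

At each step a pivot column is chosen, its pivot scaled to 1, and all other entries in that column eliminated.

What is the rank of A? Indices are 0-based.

[1] R0 /= 8  ⇒  (1, 8, 10)
     R1 -= 1·R0  ⇒  (0, 0, 0)
     R2 -= 7·R0  ⇒  (0, 9, 8)
[2] R1 <-> R2
[2] R1 /= 9  ⇒  (0, 1, 7)
     R0 -= 8·R1  ⇒  (1, 0, 9)
column 2 empty below row 2

rank = 2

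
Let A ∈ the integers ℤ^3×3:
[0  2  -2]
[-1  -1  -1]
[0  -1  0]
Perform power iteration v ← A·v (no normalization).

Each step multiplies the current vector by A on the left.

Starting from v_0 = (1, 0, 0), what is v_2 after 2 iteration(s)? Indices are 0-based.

v_2 = (-2, 1, 1)

v_0 = (1, 0, 0).
v_1 = A·v_0 = (0, -1, 0).
v_2 = A·v_1 = (-2, 1, 1).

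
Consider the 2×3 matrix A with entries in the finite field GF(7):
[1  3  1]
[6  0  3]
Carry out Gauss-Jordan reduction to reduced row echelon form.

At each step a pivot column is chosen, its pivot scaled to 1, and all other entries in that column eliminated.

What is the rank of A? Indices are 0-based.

step 1: normalize row 0 (÷1) = (1, 3, 1)
  row 1: subtract 6×row0 = (0, 3, 4)
step 2: normalize row 1 (÷3) = (0, 1, 6)
  row 0: subtract 3×row1 = (1, 0, 4)

rank = 2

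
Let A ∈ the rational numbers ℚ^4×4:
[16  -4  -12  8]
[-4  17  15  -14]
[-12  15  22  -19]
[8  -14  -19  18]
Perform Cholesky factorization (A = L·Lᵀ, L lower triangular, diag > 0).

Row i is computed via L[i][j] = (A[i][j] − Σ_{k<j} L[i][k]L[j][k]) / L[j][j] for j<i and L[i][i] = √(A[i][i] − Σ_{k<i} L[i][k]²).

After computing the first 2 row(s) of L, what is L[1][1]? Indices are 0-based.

Step 1: L[0][0] = √(16) = 4.
  L[1][0] = (-4) / L[0][0] = -1.
Step 2: L[1][1] = √(16) = 4.

L[1][1] = 4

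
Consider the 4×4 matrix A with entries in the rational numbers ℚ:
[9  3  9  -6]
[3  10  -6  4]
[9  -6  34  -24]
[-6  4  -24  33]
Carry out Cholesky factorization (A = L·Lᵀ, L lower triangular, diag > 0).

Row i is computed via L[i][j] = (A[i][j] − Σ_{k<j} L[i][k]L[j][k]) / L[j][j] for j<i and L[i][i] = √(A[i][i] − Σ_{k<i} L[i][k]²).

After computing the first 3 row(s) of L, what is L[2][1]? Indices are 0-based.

L[2][1] = -3

Step 1: L[0][0] = √(9) = 3.
  L[1][0] = (3) / L[0][0] = 1.
Step 2: L[1][1] = √(9) = 3.
  L[2][0] = (9) / L[0][0] = 3.
  L[2][1] = (-9) / L[1][1] = -3.
Step 3: L[2][2] = √(16) = 4.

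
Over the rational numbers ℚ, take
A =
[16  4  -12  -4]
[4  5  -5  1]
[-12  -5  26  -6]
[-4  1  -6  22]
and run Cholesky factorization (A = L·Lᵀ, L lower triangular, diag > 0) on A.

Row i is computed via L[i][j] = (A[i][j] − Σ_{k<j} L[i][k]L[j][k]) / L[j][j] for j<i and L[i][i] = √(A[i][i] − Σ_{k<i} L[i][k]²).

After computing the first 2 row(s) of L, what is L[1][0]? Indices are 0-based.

Step 1: L[0][0] = √(16) = 4.
  L[1][0] = (4) / L[0][0] = 1.
Step 2: L[1][1] = √(4) = 2.

L[1][0] = 1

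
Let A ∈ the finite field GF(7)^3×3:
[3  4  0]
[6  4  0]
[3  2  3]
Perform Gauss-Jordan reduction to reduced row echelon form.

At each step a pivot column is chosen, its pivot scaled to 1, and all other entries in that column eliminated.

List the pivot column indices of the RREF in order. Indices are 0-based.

pivot(0,0)=3: scale R0 → (1, 6, 0)
  clear (1,0): R1 −= (6)R0 → (0, 3, 0)
  clear (2,0): R2 −= (3)R0 → (0, 5, 3)
pivot(1,1)=3: scale R1 → (0, 1, 0)
  clear (0,1): R0 −= (6)R1 → (1, 0, 0)
  clear (2,1): R2 −= (5)R1 → (0, 0, 3)
pivot(2,2)=3: scale R2 → (0, 0, 1)

pivot columns: 0, 1, 2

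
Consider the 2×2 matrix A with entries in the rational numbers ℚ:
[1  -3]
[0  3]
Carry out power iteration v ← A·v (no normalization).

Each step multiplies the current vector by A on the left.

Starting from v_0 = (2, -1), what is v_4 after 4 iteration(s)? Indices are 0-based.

v_4 = (122, -81)

v_0 = (2, -1).
v_1 = A·v_0 = (5, -3).
v_2 = A·v_1 = (14, -9).
v_3 = A·v_2 = (41, -27).
v_4 = A·v_3 = (122, -81).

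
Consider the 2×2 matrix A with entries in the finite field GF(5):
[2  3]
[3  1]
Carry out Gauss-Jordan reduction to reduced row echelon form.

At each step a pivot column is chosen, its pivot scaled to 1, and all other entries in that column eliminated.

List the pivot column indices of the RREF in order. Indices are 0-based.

pivot(0,0)=2: scale R0 → (1, 4)
  clear (1,0): R1 −= (3)R0 → (0, 4)
pivot(1,1)=4: scale R1 → (0, 1)
  clear (0,1): R0 −= (4)R1 → (1, 0)

pivot columns: 0, 1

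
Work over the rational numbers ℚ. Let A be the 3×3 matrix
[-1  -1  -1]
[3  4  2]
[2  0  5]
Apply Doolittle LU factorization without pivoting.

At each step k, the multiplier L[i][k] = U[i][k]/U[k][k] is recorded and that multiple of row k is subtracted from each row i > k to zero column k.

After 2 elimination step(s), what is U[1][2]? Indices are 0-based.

U[1][2] = -1

Step 1: pivot at (0,0) is -1.
  row1 ← row1 − (-3)·row0  ⇒  L[1][0]=-3, U row1=(0, 1, -1)
  row2 ← row2 − (-2)·row0  ⇒  L[2][0]=-2, U row2=(0, -2, 3)
Step 2: pivot at (1,1) is 1.
  row2 ← row2 − (-2)·row1  ⇒  L[2][1]=-2, U row2=(0, 0, 1)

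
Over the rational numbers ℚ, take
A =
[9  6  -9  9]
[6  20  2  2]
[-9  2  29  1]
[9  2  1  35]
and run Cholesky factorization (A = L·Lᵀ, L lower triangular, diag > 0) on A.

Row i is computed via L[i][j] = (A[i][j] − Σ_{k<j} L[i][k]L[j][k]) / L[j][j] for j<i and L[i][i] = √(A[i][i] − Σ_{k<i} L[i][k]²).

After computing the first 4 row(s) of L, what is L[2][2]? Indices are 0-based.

L[2][2] = 4

Step 1: L[0][0] = √(9) = 3.
  L[1][0] = (6) / L[0][0] = 2.
Step 2: L[1][1] = √(16) = 4.
  L[2][0] = (-9) / L[0][0] = -3.
  L[2][1] = (8) / L[1][1] = 2.
Step 3: L[2][2] = √(16) = 4.
  L[3][0] = (9) / L[0][0] = 3.
  L[3][1] = (-4) / L[1][1] = -1.
  L[3][2] = (12) / L[2][2] = 3.
Step 4: L[3][3] = √(16) = 4.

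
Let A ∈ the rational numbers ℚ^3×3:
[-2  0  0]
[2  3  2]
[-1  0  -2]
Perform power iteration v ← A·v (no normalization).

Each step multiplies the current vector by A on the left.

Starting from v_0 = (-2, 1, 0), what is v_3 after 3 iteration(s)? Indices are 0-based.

v_0 = (-2, 1, 0).
v_1 = A·v_0 = (4, -1, 2).
v_2 = A·v_1 = (-8, 9, -8).
v_3 = A·v_2 = (16, -5, 24).

v_3 = (16, -5, 24)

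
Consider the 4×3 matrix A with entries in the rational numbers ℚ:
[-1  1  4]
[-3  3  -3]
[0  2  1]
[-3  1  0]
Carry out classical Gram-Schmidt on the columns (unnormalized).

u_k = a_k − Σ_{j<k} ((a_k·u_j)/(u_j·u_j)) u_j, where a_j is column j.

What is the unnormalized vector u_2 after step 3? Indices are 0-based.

Step 1: u_0 = a_0 = (-1, -3, 0, -3).
Step 2: u_1 = a_1 − (-13/19)·u_0 = (6/19, 18/19, 2, -20/19).
Step 3: u_2 = a_2 − (5/19)·u_0 − (2/29)·u_1 = (123/29, -66/29, 25/29, 25/29).

u_2 = (123/29, -66/29, 25/29, 25/29)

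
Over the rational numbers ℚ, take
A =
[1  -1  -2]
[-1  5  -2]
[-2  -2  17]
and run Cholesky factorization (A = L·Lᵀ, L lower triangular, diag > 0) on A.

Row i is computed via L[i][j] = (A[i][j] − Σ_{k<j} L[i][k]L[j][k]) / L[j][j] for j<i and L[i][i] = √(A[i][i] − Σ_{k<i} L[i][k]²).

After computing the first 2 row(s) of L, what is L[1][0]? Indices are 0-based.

Step 1: L[0][0] = √(1) = 1.
  L[1][0] = (-1) / L[0][0] = -1.
Step 2: L[1][1] = √(4) = 2.

L[1][0] = -1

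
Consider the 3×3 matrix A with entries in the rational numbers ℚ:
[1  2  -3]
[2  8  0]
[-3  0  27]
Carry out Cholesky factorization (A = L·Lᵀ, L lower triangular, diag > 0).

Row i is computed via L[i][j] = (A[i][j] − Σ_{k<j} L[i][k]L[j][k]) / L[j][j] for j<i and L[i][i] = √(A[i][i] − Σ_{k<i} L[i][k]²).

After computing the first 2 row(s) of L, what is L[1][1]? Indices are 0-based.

L[1][1] = 2

Step 1: L[0][0] = √(1) = 1.
  L[1][0] = (2) / L[0][0] = 2.
Step 2: L[1][1] = √(4) = 2.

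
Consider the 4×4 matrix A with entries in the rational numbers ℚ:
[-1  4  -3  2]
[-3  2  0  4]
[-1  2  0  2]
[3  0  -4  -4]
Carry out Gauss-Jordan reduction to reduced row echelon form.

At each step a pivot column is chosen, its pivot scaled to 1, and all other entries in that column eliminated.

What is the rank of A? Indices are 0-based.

rank = 4

step 1: normalize row 0 (÷-1) = (1, -4, 3, -2)
  row 1: subtract -3×row0 = (0, -10, 9, -2)
  row 2: subtract -1×row0 = (0, -2, 3, 0)
  row 3: subtract 3×row0 = (0, 12, -13, 2)
step 2: normalize row 1 (÷-10) = (0, 1, -9/10, 1/5)
  row 0: subtract -4×row1 = (1, 0, -3/5, -6/5)
  row 2: subtract -2×row1 = (0, 0, 6/5, 2/5)
  row 3: subtract 12×row1 = (0, 0, -11/5, -2/5)
step 3: normalize row 2 (÷6/5) = (0, 0, 1, 1/3)
  row 0: subtract -3/5×row2 = (1, 0, 0, -1)
  row 1: subtract -9/10×row2 = (0, 1, 0, 1/2)
  row 3: subtract -11/5×row2 = (0, 0, 0, 1/3)
step 4: normalize row 3 (÷1/3) = (0, 0, 0, 1)
  row 0: subtract -1×row3 = (1, 0, 0, 0)
  row 1: subtract 1/2×row3 = (0, 1, 0, 0)
  row 2: subtract 1/3×row3 = (0, 0, 1, 0)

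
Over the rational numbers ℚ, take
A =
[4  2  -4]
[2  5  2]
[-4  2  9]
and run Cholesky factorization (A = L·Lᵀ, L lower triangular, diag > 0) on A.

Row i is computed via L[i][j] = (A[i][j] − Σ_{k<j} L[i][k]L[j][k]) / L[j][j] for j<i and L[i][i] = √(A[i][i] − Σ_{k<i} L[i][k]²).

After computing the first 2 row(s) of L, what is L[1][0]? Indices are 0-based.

L[1][0] = 1

Step 1: L[0][0] = √(4) = 2.
  L[1][0] = (2) / L[0][0] = 1.
Step 2: L[1][1] = √(4) = 2.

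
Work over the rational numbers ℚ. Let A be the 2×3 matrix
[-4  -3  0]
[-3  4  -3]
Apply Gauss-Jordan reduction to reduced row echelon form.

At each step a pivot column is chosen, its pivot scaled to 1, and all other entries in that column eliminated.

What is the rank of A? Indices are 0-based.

[1] R0 /= -4  ⇒  (1, 3/4, 0)
     R1 -= -3·R0  ⇒  (0, 25/4, -3)
[2] R1 /= 25/4  ⇒  (0, 1, -12/25)
     R0 -= 3/4·R1  ⇒  (1, 0, 9/25)

rank = 2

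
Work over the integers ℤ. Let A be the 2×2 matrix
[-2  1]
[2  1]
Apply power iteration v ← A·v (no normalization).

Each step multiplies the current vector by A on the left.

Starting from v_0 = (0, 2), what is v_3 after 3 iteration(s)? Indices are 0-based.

v_3 = (10, 2)

v_0 = (0, 2).
v_1 = A·v_0 = (2, 2).
v_2 = A·v_1 = (-2, 6).
v_3 = A·v_2 = (10, 2).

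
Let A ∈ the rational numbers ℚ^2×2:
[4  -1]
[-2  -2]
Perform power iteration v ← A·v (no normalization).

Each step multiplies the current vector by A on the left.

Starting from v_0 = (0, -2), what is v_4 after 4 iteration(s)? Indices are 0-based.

v_0 = (0, -2).
v_1 = A·v_0 = (2, 4).
v_2 = A·v_1 = (4, -12).
v_3 = A·v_2 = (28, 16).
v_4 = A·v_3 = (96, -88).

v_4 = (96, -88)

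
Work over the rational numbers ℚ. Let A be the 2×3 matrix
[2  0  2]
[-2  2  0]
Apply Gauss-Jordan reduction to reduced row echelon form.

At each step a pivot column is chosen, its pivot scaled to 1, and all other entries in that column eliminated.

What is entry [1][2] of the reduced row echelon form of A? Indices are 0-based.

step 1: normalize row 0 (÷2) = (1, 0, 1)
  row 1: subtract -2×row0 = (0, 2, 2)
step 2: normalize row 1 (÷2) = (0, 1, 1)

M[1][2] = 1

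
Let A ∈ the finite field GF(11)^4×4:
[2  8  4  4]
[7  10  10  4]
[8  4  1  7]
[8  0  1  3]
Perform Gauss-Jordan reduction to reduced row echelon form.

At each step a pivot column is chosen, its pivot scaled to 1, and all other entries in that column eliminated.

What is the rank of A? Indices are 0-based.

rank = 3

pivot(0,0)=2: scale R0 → (1, 4, 2, 2)
  clear (1,0): R1 −= (7)R0 → (0, 4, 7, 1)
  clear (2,0): R2 −= (8)R0 → (0, 5, 7, 2)
  clear (3,0): R3 −= (8)R0 → (0, 1, 7, 9)
pivot(1,1)=4: scale R1 → (0, 1, 10, 3)
  clear (0,1): R0 −= (4)R1 → (1, 0, 6, 1)
  clear (2,1): R2 −= (5)R1 → (0, 0, 1, 9)
  clear (3,1): R3 −= (1)R1 → (0, 0, 8, 6)
pivot(2,2)=1: scale R2 → (0, 0, 1, 9)
  clear (0,2): R0 −= (6)R2 → (1, 0, 0, 2)
  clear (1,2): R1 −= (10)R2 → (0, 1, 0, 1)
  clear (3,2): R3 −= (8)R2 → (0, 0, 0, 0)
col 3: no nonzero at/below row 3; advance.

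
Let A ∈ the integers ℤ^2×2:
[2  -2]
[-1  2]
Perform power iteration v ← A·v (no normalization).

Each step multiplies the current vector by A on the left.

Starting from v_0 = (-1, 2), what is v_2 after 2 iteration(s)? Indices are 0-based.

v_0 = (-1, 2).
v_1 = A·v_0 = (-6, 5).
v_2 = A·v_1 = (-22, 16).

v_2 = (-22, 16)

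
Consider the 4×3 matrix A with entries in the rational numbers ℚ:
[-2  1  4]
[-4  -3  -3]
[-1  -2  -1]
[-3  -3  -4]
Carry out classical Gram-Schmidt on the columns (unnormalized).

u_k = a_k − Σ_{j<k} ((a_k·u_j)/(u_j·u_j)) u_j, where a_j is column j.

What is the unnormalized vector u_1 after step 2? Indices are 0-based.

u_1 = (12/5, -1/5, -13/10, -9/10)

Step 1: u_0 = a_0 = (-2, -4, -1, -3).
Step 2: u_1 = a_1 − (7/10)·u_0 = (12/5, -1/5, -13/10, -9/10).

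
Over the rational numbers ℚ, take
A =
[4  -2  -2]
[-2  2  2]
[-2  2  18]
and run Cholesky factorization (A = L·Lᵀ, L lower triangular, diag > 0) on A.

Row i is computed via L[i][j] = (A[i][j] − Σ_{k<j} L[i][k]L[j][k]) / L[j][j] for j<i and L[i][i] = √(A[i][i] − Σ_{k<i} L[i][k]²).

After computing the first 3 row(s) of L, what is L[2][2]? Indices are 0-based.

Step 1: L[0][0] = √(4) = 2.
  L[1][0] = (-2) / L[0][0] = -1.
Step 2: L[1][1] = √(1) = 1.
  L[2][0] = (-2) / L[0][0] = -1.
  L[2][1] = (1) / L[1][1] = 1.
Step 3: L[2][2] = √(16) = 4.

L[2][2] = 4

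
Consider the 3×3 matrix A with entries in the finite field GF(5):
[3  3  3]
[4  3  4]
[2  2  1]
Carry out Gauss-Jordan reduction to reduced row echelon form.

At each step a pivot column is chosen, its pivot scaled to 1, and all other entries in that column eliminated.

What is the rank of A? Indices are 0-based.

rank = 3

pivot(0,0)=3: scale R0 → (1, 1, 1)
  clear (1,0): R1 −= (4)R0 → (0, 4, 0)
  clear (2,0): R2 −= (2)R0 → (0, 0, 4)
pivot(1,1)=4: scale R1 → (0, 1, 0)
  clear (0,1): R0 −= (1)R1 → (1, 0, 1)
pivot(2,2)=4: scale R2 → (0, 0, 1)
  clear (0,2): R0 −= (1)R2 → (1, 0, 0)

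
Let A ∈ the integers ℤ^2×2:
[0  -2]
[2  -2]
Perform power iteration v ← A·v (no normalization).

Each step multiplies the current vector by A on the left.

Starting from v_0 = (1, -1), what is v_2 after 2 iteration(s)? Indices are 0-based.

v_2 = (-8, -4)

v_0 = (1, -1).
v_1 = A·v_0 = (2, 4).
v_2 = A·v_1 = (-8, -4).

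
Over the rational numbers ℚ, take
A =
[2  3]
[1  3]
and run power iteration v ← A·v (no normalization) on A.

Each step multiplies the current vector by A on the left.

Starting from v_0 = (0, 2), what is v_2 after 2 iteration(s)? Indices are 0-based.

v_2 = (30, 24)

v_0 = (0, 2).
v_1 = A·v_0 = (6, 6).
v_2 = A·v_1 = (30, 24).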